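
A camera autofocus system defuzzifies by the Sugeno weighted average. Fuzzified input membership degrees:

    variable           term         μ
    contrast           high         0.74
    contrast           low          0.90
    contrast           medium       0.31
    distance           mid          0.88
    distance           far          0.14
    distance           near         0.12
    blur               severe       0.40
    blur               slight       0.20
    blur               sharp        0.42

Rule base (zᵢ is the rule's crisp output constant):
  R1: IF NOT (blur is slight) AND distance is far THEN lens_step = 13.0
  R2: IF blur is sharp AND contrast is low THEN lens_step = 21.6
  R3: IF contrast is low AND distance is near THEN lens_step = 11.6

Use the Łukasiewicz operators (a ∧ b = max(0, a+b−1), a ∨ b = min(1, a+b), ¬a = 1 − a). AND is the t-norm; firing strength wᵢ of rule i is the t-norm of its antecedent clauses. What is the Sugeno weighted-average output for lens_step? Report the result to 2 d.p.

R1 (z=13.0): ¬slight=1−0.20=0.80, far=0.14; AND[max(0, a+b−1)] → w = 0.00
R2 (z=21.6): sharp=0.42, low=0.90; AND[max(0, a+b−1)] → w = 0.32
R3 (z=11.6): low=0.90, near=0.12; AND[max(0, a+b−1)] → w = 0.02
Weighted average = (0.00·13.0 + 0.32·21.6 + 0.02·11.6) / (0.00 + 0.32 + 0.02)
  = 7.1440 / 0.3400 = 21.01

21.01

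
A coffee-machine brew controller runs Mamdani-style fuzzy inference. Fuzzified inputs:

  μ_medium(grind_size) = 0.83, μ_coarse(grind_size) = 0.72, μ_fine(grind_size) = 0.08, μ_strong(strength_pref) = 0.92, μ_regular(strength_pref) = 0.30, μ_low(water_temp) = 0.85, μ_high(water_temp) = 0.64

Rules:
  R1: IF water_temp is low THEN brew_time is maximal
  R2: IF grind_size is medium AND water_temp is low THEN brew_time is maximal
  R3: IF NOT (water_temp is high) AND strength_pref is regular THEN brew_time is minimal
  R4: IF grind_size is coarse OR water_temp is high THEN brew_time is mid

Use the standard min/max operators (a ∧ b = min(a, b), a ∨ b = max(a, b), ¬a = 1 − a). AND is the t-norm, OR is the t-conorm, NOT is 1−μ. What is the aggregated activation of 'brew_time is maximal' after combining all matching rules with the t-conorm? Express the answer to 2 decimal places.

0.85

R1: low=0.85 → w = 0.85
R2: medium=0.83, low=0.85; AND[min(a, b)] → w = 0.83
R3: ¬high=1−0.64=0.36, regular=0.30; AND[min(a, b)] → w = 0.30
R4: coarse=0.72, high=0.64; OR[max(a, b)] → w = 0.72
Rules with consequent 'maximal': {R1, R2} → strengths 0.85, 0.83
Aggregate via t-conorm [max(a, b)]: 0.85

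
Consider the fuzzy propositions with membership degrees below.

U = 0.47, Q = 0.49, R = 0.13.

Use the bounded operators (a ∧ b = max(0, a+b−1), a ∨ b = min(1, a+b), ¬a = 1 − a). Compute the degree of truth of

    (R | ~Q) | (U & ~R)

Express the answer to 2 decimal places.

0.98

~Q = 1 − 0.49 = 0.51
R | ~Q = min(1, a+b) on (0.13, 0.51) = 0.64
~R = 1 − 0.13 = 0.87
U & ~R = max(0, a+b−1) on (0.47, 0.87) = 0.34
(R | ~Q) | (U & ~R) = min(1, a+b) on (0.64, 0.34) = 0.98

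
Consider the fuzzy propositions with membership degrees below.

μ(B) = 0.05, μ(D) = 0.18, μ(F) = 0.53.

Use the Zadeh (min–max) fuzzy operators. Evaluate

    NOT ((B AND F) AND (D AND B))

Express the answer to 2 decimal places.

B AND F = min(a, b) on (0.05, 0.53) = 0.05
D AND B = min(a, b) on (0.18, 0.05) = 0.05
(B AND F) AND (D AND B) = min(a, b) on (0.05, 0.05) = 0.05
NOT ((B AND F) AND (D AND B)) = 1 − 0.05 = 0.95

0.95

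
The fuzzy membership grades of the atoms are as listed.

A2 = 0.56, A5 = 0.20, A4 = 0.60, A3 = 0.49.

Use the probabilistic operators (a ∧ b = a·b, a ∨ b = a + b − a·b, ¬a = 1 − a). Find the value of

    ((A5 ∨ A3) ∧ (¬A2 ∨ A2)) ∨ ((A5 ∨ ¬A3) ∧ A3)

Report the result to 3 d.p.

A5 ∨ A3 = a + b − a·b on (0.2000, 0.4900) = 0.5920
¬A2 = 1 − 0.5600 = 0.4400
¬A2 ∨ A2 = a + b − a·b on (0.4400, 0.5600) = 0.7536
(A5 ∨ A3) ∧ (¬A2 ∨ A2) = a·b on (0.5920, 0.7536) = 0.4461
¬A3 = 1 − 0.4900 = 0.5100
A5 ∨ ¬A3 = a + b − a·b on (0.2000, 0.5100) = 0.6080
(A5 ∨ ¬A3) ∧ A3 = a·b on (0.6080, 0.4900) = 0.2979
((A5 ∨ A3) ∧ (¬A2 ∨ A2)) ∨ ((A5 ∨ ¬A3) ∧ A3) = a + b − a·b on (0.4461, 0.2979) = 0.6111

0.611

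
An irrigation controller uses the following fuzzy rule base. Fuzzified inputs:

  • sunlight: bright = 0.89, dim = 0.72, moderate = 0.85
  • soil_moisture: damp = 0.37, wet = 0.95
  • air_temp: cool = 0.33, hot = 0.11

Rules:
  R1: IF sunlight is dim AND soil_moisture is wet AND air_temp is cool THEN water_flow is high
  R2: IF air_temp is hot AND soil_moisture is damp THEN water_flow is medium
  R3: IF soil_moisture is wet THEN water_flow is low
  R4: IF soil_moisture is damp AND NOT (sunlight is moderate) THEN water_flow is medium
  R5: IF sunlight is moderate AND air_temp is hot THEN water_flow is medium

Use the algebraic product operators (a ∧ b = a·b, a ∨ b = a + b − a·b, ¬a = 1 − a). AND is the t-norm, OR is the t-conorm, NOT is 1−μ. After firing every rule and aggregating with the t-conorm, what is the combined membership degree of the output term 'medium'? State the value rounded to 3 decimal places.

0.179

R1: dim=0.72, wet=0.95, cool=0.33; AND[a·b] → w = 0.2257
R2: hot=0.11, damp=0.37; AND[a·b] → w = 0.0407
R3: wet=0.95 → w = 0.9500
R4: damp=0.37, ¬moderate=1−0.85=0.15; AND[a·b] → w = 0.0555
R5: moderate=0.85, hot=0.11; AND[a·b] → w = 0.0935
Rules with consequent 'medium': {R2, R4, R5} → strengths 0.0407, 0.0555, 0.0935
Aggregate via t-conorm [a + b − a·b]: 0.1787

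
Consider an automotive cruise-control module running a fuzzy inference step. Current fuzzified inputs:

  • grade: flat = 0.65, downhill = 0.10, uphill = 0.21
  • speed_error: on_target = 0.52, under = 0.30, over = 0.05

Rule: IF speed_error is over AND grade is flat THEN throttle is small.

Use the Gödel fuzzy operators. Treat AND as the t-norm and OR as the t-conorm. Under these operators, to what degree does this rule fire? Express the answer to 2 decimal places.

0.05

firing strength: over=0.05, flat=0.65; AND[min(a, b)] → w = 0.05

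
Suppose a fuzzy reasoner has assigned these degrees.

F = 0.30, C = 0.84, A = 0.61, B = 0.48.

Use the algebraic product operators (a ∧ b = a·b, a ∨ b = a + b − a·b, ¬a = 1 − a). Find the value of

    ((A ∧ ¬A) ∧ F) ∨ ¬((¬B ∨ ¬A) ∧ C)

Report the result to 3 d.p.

¬A = 1 − 0.6100 = 0.3900
A ∧ ¬A = a·b on (0.6100, 0.3900) = 0.2379
(A ∧ ¬A) ∧ F = a·b on (0.2379, 0.3000) = 0.0714
¬B = 1 − 0.4800 = 0.5200
¬A = 1 − 0.6100 = 0.3900
¬B ∨ ¬A = a + b − a·b on (0.5200, 0.3900) = 0.7072
(¬B ∨ ¬A) ∧ C = a·b on (0.7072, 0.8400) = 0.5940
¬((¬B ∨ ¬A) ∧ C) = 1 − 0.5940 = 0.4060
((A ∧ ¬A) ∧ F) ∨ ¬((¬B ∨ ¬A) ∧ C) = a + b − a·b on (0.0714, 0.4060) = 0.4483

0.448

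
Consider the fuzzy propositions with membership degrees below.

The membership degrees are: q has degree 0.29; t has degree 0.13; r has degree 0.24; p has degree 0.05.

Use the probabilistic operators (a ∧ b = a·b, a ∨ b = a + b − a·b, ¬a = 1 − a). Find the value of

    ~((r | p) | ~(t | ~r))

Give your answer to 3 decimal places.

0.571

r | p = a + b − a·b on (0.2400, 0.0500) = 0.2780
~r = 1 − 0.2400 = 0.7600
t | ~r = a + b − a·b on (0.1300, 0.7600) = 0.7912
~(t | ~r) = 1 − 0.7912 = 0.2088
(r | p) | ~(t | ~r) = a + b − a·b on (0.2780, 0.2088) = 0.4288
~((r | p) | ~(t | ~r)) = 1 − 0.4288 = 0.5712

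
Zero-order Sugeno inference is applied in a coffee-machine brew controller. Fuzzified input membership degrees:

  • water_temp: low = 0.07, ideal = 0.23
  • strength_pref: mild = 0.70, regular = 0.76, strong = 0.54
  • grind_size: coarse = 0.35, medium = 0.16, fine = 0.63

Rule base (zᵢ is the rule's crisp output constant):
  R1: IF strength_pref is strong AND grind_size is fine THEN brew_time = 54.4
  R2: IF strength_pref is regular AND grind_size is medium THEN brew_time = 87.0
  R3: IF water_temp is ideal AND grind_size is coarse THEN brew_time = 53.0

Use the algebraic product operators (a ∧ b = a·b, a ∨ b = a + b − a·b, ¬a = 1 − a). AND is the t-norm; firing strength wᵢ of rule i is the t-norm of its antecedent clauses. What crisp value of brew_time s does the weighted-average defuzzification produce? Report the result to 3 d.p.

R1 (z=54.4): strong=0.54, fine=0.63; AND[a·b] → w = 0.3402
R2 (z=87.0): regular=0.76, medium=0.16; AND[a·b] → w = 0.1216
R3 (z=53.0): ideal=0.23, coarse=0.35; AND[a·b] → w = 0.0805
Weighted average = (0.3402·54.4 + 0.1216·87.0 + 0.0805·53.0) / (0.3402 + 0.1216 + 0.0805)
  = 33.3526 / 0.5423 = 61.502

61.502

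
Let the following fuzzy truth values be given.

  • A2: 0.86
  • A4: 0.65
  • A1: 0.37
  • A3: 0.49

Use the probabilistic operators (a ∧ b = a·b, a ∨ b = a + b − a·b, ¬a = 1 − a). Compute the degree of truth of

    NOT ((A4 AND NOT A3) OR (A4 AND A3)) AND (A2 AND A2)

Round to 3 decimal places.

0.337

NOT A3 = 1 − 0.4900 = 0.5100
A4 AND NOT A3 = a·b on (0.6500, 0.5100) = 0.3315
A4 AND A3 = a·b on (0.6500, 0.4900) = 0.3185
(A4 AND NOT A3) OR (A4 AND A3) = a + b − a·b on (0.3315, 0.3185) = 0.5444
NOT ((A4 AND NOT A3) OR (A4 AND A3)) = 1 − 0.5444 = 0.4556
A2 AND A2 = a·b on (0.8600, 0.8600) = 0.7396
NOT ((A4 AND NOT A3) OR (A4 AND A3)) AND (A2 AND A2) = a·b on (0.4556, 0.7396) = 0.3369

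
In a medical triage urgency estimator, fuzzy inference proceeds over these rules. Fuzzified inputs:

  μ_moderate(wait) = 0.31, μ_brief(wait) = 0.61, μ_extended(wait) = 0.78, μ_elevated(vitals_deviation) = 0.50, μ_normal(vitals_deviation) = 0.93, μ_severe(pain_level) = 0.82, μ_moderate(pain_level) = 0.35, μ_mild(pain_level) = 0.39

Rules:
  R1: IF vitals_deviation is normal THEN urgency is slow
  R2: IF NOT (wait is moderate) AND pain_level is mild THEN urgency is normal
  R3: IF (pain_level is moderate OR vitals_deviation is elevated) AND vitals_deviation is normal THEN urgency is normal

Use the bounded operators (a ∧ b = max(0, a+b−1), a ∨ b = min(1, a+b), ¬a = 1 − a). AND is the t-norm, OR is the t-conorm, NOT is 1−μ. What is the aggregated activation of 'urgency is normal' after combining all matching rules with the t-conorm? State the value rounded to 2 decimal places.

R1: normal=0.93 → w = 0.93
R2: ¬moderate=1−0.31=0.69, mild=0.39; AND[max(0, a+b−1)] → w = 0.08
R3: (moderate=0.35 OR elevated=0.50) = 0.85; AND[max(0, a+b−1)] with normal=0.93 → w = 0.78
Rules with consequent 'normal': {R2, R3} → strengths 0.08, 0.78
Aggregate via t-conorm [min(1, a+b)]: 0.86

0.86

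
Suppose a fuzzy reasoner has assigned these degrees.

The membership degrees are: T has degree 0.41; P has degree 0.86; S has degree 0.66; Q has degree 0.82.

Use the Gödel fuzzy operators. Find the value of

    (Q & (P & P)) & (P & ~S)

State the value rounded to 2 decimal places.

0.34

P & P = min(a, b) on (0.86, 0.86) = 0.86
Q & (P & P) = min(a, b) on (0.82, 0.86) = 0.82
~S = 1 − 0.66 = 0.34
P & ~S = min(a, b) on (0.86, 0.34) = 0.34
(Q & (P & P)) & (P & ~S) = min(a, b) on (0.82, 0.34) = 0.34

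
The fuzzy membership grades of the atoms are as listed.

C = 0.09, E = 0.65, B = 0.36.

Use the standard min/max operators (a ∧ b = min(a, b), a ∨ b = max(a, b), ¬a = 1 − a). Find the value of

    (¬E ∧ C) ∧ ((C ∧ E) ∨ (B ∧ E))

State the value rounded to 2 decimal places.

¬E = 1 − 0.65 = 0.35
¬E ∧ C = min(a, b) on (0.35, 0.09) = 0.09
C ∧ E = min(a, b) on (0.09, 0.65) = 0.09
B ∧ E = min(a, b) on (0.36, 0.65) = 0.36
(C ∧ E) ∨ (B ∧ E) = max(a, b) on (0.09, 0.36) = 0.36
(¬E ∧ C) ∧ ((C ∧ E) ∨ (B ∧ E)) = min(a, b) on (0.09, 0.36) = 0.09

0.09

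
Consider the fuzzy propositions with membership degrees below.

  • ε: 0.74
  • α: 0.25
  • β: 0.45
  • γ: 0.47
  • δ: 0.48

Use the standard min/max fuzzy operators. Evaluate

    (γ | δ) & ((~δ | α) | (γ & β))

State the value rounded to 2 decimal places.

γ | δ = max(a, b) on (0.47, 0.48) = 0.48
~δ = 1 − 0.48 = 0.52
~δ | α = max(a, b) on (0.52, 0.25) = 0.52
γ & β = min(a, b) on (0.47, 0.45) = 0.45
(~δ | α) | (γ & β) = max(a, b) on (0.52, 0.45) = 0.52
(γ | δ) & ((~δ | α) | (γ & β)) = min(a, b) on (0.48, 0.52) = 0.48

0.48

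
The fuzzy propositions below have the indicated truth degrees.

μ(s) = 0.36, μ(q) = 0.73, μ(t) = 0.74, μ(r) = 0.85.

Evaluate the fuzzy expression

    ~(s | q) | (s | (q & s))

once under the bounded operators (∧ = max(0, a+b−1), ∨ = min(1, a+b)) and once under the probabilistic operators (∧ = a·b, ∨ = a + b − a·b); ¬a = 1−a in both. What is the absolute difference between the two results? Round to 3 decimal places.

0.160

Under bounded:
  s | q = min(1, a+b) on (0.36, 0.73) = 1.00
  ~(s | q) = 1 − 1.00 = 0.00
  q & s = max(0, a+b−1) on (0.73, 0.36) = 0.09
  s | (q & s) = min(1, a+b) on (0.36, 0.09) = 0.45
  ~(s | q) | (s | (q & s)) = min(1, a+b) on (0.00, 0.45) = 0.45
  → value = 0.4500
Under probabilistic:
  s | q = a + b − a·b on (0.3600, 0.7300) = 0.8272
  ~(s | q) = 1 − 0.8272 = 0.1728
  q & s = a·b on (0.7300, 0.3600) = 0.2628
  s | (q & s) = a + b − a·b on (0.3600, 0.2628) = 0.5282
  ~(s | q) | (s | (q & s)) = a + b − a·b on (0.1728, 0.5282) = 0.6097
  → value = 0.6097
|0.4500 − 0.6097| = 0.160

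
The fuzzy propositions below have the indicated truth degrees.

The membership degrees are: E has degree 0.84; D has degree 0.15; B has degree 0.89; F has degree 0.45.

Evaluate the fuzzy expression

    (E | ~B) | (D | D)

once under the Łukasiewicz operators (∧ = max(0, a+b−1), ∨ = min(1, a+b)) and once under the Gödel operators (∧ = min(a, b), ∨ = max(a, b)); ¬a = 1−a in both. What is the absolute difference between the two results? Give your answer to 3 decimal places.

Under Łukasiewicz:
  ~B = 1 − 0.89 = 0.11
  E | ~B = min(1, a+b) on (0.84, 0.11) = 0.95
  D | D = min(1, a+b) on (0.15, 0.15) = 0.30
  (E | ~B) | (D | D) = min(1, a+b) on (0.95, 0.30) = 1.00
  → value = 1.0000
Under Gödel:
  ~B = 1 − 0.89 = 0.11
  E | ~B = max(a, b) on (0.84, 0.11) = 0.84
  D | D = max(a, b) on (0.15, 0.15) = 0.15
  (E | ~B) | (D | D) = max(a, b) on (0.84, 0.15) = 0.84
  → value = 0.8400
|1.0000 − 0.8400| = 0.160

0.160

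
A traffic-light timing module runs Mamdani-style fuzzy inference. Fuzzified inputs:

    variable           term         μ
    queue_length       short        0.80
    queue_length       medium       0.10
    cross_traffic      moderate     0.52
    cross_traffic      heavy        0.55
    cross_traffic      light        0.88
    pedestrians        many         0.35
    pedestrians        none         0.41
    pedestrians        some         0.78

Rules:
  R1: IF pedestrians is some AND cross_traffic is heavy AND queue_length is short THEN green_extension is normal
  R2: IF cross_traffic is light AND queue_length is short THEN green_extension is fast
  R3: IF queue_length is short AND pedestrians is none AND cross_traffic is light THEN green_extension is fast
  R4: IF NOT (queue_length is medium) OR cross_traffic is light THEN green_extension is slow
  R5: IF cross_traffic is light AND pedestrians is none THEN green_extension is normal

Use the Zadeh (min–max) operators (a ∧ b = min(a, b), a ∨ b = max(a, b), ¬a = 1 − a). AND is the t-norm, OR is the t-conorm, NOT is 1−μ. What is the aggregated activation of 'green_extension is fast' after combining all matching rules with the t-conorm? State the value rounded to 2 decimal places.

R1: some=0.78, heavy=0.55, short=0.80; AND[min(a, b)] → w = 0.55
R2: light=0.88, short=0.80; AND[min(a, b)] → w = 0.80
R3: short=0.80, none=0.41, light=0.88; AND[min(a, b)] → w = 0.41
R4: ¬medium=1−0.10=0.90, light=0.88; OR[max(a, b)] → w = 0.90
R5: light=0.88, none=0.41; AND[min(a, b)] → w = 0.41
Rules with consequent 'fast': {R2, R3} → strengths 0.80, 0.41
Aggregate via t-conorm [max(a, b)]: 0.80

0.80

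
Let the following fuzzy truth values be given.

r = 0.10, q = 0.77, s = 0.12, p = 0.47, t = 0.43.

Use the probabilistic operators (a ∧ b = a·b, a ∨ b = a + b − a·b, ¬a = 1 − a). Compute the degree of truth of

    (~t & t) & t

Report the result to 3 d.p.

~t = 1 − 0.4300 = 0.5700
~t & t = a·b on (0.5700, 0.4300) = 0.2451
(~t & t) & t = a·b on (0.2451, 0.4300) = 0.1054

0.105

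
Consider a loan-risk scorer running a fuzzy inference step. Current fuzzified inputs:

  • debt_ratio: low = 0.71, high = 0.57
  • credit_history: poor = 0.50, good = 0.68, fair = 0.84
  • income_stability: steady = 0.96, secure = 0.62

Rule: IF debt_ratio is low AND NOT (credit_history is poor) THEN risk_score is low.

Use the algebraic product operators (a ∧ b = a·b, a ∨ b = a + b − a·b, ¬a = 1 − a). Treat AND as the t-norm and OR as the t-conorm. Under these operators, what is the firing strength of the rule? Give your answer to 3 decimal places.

0.355

firing strength: low=0.71, ¬poor=1−0.50=0.50; AND[a·b] → w = 0.3550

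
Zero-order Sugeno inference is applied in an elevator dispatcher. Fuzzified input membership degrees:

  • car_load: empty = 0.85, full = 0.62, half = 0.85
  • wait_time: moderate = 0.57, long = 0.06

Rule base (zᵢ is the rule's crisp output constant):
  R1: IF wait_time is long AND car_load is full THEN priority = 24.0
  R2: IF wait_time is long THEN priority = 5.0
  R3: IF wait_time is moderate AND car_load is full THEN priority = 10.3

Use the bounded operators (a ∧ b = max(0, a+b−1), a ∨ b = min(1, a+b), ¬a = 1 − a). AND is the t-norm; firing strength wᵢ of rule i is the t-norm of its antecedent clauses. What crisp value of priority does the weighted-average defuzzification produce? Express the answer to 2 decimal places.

R1 (z=24.0): long=0.06, full=0.62; AND[max(0, a+b−1)] → w = 0.00
R2 (z=5.0): long=0.06 → w = 0.06
R3 (z=10.3): moderate=0.57, full=0.62; AND[max(0, a+b−1)] → w = 0.19
Weighted average = (0.00·24.0 + 0.06·5.0 + 0.19·10.3) / (0.00 + 0.06 + 0.19)
  = 2.2570 / 0.2500 = 9.03

9.03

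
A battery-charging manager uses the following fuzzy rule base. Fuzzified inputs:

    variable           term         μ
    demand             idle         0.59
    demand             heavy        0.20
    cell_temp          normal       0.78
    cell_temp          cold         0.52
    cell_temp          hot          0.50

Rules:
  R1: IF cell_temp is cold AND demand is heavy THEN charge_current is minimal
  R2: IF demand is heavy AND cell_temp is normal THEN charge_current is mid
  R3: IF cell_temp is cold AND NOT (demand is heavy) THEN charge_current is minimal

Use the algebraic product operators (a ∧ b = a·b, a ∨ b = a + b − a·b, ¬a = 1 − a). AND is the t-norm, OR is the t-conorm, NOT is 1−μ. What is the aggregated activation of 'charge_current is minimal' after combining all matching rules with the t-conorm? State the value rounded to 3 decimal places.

R1: cold=0.52, heavy=0.20; AND[a·b] → w = 0.1040
R2: heavy=0.20, normal=0.78; AND[a·b] → w = 0.1560
R3: cold=0.52, ¬heavy=1−0.20=0.80; AND[a·b] → w = 0.4160
Rules with consequent 'minimal': {R1, R3} → strengths 0.1040, 0.4160
Aggregate via t-conorm [a + b − a·b]: 0.4767

0.477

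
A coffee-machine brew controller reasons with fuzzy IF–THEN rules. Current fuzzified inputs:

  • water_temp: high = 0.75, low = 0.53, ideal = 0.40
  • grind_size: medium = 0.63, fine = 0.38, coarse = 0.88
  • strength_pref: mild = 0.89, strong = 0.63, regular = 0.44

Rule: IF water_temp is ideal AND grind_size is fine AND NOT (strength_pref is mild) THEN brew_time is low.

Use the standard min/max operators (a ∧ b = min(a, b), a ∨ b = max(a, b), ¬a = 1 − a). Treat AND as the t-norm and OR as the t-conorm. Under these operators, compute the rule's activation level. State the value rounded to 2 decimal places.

firing strength: ideal=0.40, fine=0.38, ¬mild=1−0.89=0.11; AND[min(a, b)] → w = 0.11

0.11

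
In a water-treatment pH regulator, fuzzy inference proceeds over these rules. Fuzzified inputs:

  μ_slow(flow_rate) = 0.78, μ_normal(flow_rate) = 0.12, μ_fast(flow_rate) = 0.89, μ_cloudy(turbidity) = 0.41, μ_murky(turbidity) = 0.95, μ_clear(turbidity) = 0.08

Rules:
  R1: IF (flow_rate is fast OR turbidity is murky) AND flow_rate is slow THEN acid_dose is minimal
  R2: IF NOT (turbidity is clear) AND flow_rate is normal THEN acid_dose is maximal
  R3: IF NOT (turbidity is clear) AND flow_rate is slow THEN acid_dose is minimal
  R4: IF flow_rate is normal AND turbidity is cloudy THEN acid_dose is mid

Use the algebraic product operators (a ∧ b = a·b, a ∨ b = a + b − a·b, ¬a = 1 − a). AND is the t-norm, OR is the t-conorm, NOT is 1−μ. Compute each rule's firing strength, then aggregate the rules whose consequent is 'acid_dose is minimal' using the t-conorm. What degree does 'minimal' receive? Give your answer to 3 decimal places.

0.937

R1: (fast=0.89 OR murky=0.95) = 0.9945; AND[a·b] with slow=0.78 → w = 0.7757
R2: ¬clear=1−0.08=0.92, normal=0.12; AND[a·b] → w = 0.1104
R3: ¬clear=1−0.08=0.92, slow=0.78; AND[a·b] → w = 0.7176
R4: normal=0.12, cloudy=0.41; AND[a·b] → w = 0.0492
Rules with consequent 'minimal': {R1, R3} → strengths 0.7757, 0.7176
Aggregate via t-conorm [a + b − a·b]: 0.9367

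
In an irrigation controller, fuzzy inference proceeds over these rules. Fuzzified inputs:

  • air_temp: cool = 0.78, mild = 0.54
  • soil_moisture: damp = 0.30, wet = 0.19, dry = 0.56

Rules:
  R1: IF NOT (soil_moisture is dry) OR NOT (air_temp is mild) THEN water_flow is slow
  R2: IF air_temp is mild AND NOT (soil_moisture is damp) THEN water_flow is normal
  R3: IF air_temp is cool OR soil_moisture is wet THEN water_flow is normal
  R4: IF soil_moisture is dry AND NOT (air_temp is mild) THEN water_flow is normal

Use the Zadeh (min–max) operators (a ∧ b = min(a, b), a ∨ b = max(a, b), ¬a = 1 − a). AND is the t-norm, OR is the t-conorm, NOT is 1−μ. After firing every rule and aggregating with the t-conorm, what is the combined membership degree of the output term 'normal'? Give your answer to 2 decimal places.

R1: ¬dry=1−0.56=0.44, ¬mild=1−0.54=0.46; OR[max(a, b)] → w = 0.46
R2: mild=0.54, ¬damp=1−0.30=0.70; AND[min(a, b)] → w = 0.54
R3: cool=0.78, wet=0.19; OR[max(a, b)] → w = 0.78
R4: dry=0.56, ¬mild=1−0.54=0.46; AND[min(a, b)] → w = 0.46
Rules with consequent 'normal': {R2, R3, R4} → strengths 0.54, 0.78, 0.46
Aggregate via t-conorm [max(a, b)]: 0.78

0.78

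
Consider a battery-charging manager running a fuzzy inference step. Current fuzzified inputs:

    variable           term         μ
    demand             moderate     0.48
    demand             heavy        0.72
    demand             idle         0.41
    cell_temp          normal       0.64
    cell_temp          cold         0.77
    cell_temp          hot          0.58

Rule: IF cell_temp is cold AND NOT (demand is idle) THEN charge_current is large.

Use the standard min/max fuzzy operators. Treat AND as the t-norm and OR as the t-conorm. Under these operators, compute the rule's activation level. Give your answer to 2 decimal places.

firing strength: cold=0.77, ¬idle=1−0.41=0.59; AND[min(a, b)] → w = 0.59

0.59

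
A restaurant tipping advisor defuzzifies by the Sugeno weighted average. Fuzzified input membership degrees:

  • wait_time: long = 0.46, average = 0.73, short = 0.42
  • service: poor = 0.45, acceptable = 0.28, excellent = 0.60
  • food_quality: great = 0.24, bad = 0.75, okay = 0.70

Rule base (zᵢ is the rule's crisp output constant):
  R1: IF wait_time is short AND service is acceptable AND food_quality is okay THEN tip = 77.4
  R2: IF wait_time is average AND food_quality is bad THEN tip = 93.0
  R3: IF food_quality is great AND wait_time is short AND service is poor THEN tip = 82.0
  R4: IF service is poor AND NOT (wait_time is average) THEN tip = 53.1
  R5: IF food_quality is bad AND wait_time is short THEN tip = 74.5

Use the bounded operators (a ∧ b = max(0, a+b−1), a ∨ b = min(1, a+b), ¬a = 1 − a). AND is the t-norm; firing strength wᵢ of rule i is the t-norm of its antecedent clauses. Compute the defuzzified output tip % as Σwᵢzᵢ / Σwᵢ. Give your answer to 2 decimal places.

88.16

R1 (z=77.4): short=0.42, acceptable=0.28, okay=0.70; AND[max(0, a+b−1)] → w = 0.00
R2 (z=93.0): average=0.73, bad=0.75; AND[max(0, a+b−1)] → w = 0.48
R3 (z=82.0): great=0.24, short=0.42, poor=0.45; AND[max(0, a+b−1)] → w = 0.00
R4 (z=53.1): poor=0.45, ¬average=1−0.73=0.27; AND[max(0, a+b−1)] → w = 0.00
R5 (z=74.5): bad=0.75, short=0.42; AND[max(0, a+b−1)] → w = 0.17
Weighted average = (0.00·77.4 + 0.48·93.0 + 0.00·82.0 + 0.00·53.1 + 0.17·74.5) / (0.00 + 0.48 + 0.00 + 0.00 + 0.17)
  = 57.3050 / 0.6500 = 88.16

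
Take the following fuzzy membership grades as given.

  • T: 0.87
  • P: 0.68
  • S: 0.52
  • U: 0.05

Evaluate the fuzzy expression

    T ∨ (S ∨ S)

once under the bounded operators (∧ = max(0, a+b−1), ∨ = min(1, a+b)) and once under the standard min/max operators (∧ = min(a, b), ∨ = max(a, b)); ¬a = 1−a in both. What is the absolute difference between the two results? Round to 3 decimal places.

0.130

Under bounded:
  S ∨ S = min(1, a+b) on (0.52, 0.52) = 1.00
  T ∨ (S ∨ S) = min(1, a+b) on (0.87, 1.00) = 1.00
  → value = 1.0000
Under standard min/max:
  S ∨ S = max(a, b) on (0.52, 0.52) = 0.52
  T ∨ (S ∨ S) = max(a, b) on (0.87, 0.52) = 0.87
  → value = 0.8700
|1.0000 − 0.8700| = 0.130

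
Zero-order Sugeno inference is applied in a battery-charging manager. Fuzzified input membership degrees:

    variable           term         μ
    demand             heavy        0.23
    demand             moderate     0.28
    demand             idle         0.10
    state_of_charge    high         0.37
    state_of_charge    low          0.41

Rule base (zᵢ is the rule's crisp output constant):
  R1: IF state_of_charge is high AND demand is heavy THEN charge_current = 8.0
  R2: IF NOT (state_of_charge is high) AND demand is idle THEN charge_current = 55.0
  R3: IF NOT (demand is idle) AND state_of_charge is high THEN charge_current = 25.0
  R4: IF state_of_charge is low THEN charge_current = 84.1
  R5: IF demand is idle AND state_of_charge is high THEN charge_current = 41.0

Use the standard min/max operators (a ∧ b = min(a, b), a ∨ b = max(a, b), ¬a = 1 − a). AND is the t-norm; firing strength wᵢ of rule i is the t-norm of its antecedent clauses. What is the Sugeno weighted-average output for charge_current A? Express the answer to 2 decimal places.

45.60

R1 (z=8.0): high=0.37, heavy=0.23; AND[min(a, b)] → w = 0.23
R2 (z=55.0): ¬high=1−0.37=0.63, idle=0.10; AND[min(a, b)] → w = 0.10
R3 (z=25.0): ¬idle=1−0.10=0.90, high=0.37; AND[min(a, b)] → w = 0.37
R4 (z=84.1): low=0.41 → w = 0.41
R5 (z=41.0): idle=0.10, high=0.37; AND[min(a, b)] → w = 0.10
Weighted average = (0.23·8.0 + 0.10·55.0 + 0.37·25.0 + 0.41·84.1 + 0.10·41.0) / (0.23 + 0.10 + 0.37 + 0.41 + 0.10)
  = 55.1710 / 1.2100 = 45.60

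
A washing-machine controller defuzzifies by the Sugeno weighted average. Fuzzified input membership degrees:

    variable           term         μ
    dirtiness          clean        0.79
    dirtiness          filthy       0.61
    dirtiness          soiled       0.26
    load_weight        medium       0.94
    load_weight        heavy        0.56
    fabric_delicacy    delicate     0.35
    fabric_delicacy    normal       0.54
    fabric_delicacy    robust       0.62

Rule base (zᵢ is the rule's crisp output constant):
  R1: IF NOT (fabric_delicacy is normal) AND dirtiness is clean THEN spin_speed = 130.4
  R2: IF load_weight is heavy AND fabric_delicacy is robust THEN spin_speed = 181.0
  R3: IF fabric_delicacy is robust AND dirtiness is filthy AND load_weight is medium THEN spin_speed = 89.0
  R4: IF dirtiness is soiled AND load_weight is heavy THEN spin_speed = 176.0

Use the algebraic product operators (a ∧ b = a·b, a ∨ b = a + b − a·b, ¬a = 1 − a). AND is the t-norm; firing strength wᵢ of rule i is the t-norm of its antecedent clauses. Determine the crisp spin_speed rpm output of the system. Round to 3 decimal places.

R1 (z=130.4): ¬normal=1−0.54=0.46, clean=0.79; AND[a·b] → w = 0.3634
R2 (z=181.0): heavy=0.56, robust=0.62; AND[a·b] → w = 0.3472
R3 (z=89.0): robust=0.62, filthy=0.61, medium=0.94; AND[a·b] → w = 0.3555
R4 (z=176.0): soiled=0.26, heavy=0.56; AND[a·b] → w = 0.1456
Weighted average = (0.3634·130.4 + 0.3472·181.0 + 0.3555·89.0 + 0.1456·176.0) / (0.3634 + 0.3472 + 0.3555 + 0.1456)
  = 167.4964 / 1.2117 = 138.232

138.232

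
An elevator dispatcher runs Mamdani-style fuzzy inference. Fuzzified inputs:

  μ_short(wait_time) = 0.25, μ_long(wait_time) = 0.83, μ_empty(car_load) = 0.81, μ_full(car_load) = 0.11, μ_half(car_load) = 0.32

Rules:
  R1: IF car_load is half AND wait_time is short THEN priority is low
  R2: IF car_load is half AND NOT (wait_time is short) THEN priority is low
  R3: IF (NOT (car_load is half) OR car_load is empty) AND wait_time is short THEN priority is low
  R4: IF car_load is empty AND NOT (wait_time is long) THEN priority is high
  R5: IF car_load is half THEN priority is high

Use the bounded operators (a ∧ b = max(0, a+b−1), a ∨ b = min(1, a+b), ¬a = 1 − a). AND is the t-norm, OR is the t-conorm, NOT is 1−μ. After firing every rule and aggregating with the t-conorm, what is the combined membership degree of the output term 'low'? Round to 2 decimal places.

R1: half=0.32, short=0.25; AND[max(0, a+b−1)] → w = 0.00
R2: half=0.32, ¬short=1−0.25=0.75; AND[max(0, a+b−1)] → w = 0.07
R3: (¬half=1−0.32=0.68 OR empty=0.81) = 1.00; AND[max(0, a+b−1)] with short=0.25 → w = 0.25
R4: empty=0.81, ¬long=1−0.83=0.17; AND[max(0, a+b−1)] → w = 0.00
R5: half=0.32 → w = 0.32
Rules with consequent 'low': {R1, R2, R3} → strengths 0.00, 0.07, 0.25
Aggregate via t-conorm [min(1, a+b)]: 0.32

0.32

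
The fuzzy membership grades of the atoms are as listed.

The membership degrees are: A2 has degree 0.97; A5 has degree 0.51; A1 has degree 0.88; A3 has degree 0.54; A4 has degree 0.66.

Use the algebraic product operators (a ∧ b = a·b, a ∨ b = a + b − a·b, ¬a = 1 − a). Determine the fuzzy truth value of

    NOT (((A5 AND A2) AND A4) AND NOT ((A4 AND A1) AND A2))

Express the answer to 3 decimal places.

0.857

A5 AND A2 = a·b on (0.5100, 0.9700) = 0.4947
(A5 AND A2) AND A4 = a·b on (0.4947, 0.6600) = 0.3265
A4 AND A1 = a·b on (0.6600, 0.8800) = 0.5808
(A4 AND A1) AND A2 = a·b on (0.5808, 0.9700) = 0.5634
NOT ((A4 AND A1) AND A2) = 1 − 0.5634 = 0.4366
((A5 AND A2) AND A4) AND NOT ((A4 AND A1) AND A2) = a·b on (0.3265, 0.4366) = 0.1426
NOT (((A5 AND A2) AND A4) AND NOT ((A4 AND A1) AND A2)) = 1 − 0.1426 = 0.8574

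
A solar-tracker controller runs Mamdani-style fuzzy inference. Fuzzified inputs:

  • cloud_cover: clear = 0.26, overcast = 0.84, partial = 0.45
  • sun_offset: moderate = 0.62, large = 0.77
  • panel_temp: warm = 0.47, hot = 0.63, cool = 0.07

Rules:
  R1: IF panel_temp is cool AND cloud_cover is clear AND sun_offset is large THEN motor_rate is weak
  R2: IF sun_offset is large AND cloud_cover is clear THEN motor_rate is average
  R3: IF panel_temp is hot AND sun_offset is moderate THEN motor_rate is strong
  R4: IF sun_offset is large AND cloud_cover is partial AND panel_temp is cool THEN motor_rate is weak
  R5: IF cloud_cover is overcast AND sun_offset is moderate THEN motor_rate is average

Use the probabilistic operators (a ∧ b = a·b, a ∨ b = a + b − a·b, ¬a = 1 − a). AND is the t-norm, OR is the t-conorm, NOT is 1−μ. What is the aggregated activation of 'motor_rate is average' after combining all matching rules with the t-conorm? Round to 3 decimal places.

R1: cool=0.07, clear=0.26, large=0.77; AND[a·b] → w = 0.0140
R2: large=0.77, clear=0.26; AND[a·b] → w = 0.2002
R3: hot=0.63, moderate=0.62; AND[a·b] → w = 0.3906
R4: large=0.77, partial=0.45, cool=0.07; AND[a·b] → w = 0.0243
R5: overcast=0.84, moderate=0.62; AND[a·b] → w = 0.5208
Rules with consequent 'average': {R2, R5} → strengths 0.2002, 0.5208
Aggregate via t-conorm [a + b − a·b]: 0.6167

0.617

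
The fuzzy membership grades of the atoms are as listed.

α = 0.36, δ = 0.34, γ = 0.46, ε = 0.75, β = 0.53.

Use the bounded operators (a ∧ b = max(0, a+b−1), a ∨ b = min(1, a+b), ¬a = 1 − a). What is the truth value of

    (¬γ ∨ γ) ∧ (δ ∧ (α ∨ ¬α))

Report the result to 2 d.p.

0.34

¬γ = 1 − 0.46 = 0.54
¬γ ∨ γ = min(1, a+b) on (0.54, 0.46) = 1.00
¬α = 1 − 0.36 = 0.64
α ∨ ¬α = min(1, a+b) on (0.36, 0.64) = 1.00
δ ∧ (α ∨ ¬α) = max(0, a+b−1) on (0.34, 1.00) = 0.34
(¬γ ∨ γ) ∧ (δ ∧ (α ∨ ¬α)) = max(0, a+b−1) on (1.00, 0.34) = 0.34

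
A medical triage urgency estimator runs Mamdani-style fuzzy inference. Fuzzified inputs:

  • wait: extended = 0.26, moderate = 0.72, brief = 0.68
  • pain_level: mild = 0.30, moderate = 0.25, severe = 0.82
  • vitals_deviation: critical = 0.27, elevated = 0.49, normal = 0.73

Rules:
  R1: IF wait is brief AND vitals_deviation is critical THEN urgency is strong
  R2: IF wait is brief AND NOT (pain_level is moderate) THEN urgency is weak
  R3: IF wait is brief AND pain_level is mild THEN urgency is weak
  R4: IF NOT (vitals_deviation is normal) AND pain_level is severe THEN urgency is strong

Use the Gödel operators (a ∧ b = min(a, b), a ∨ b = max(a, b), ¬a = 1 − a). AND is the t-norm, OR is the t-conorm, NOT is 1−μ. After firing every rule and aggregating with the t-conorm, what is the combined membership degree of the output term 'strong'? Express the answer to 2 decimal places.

0.27

R1: brief=0.68, critical=0.27; AND[min(a, b)] → w = 0.27
R2: brief=0.68, ¬moderate=1−0.25=0.75; AND[min(a, b)] → w = 0.68
R3: brief=0.68, mild=0.30; AND[min(a, b)] → w = 0.30
R4: ¬normal=1−0.73=0.27, severe=0.82; AND[min(a, b)] → w = 0.27
Rules with consequent 'strong': {R1, R4} → strengths 0.27, 0.27
Aggregate via t-conorm [max(a, b)]: 0.27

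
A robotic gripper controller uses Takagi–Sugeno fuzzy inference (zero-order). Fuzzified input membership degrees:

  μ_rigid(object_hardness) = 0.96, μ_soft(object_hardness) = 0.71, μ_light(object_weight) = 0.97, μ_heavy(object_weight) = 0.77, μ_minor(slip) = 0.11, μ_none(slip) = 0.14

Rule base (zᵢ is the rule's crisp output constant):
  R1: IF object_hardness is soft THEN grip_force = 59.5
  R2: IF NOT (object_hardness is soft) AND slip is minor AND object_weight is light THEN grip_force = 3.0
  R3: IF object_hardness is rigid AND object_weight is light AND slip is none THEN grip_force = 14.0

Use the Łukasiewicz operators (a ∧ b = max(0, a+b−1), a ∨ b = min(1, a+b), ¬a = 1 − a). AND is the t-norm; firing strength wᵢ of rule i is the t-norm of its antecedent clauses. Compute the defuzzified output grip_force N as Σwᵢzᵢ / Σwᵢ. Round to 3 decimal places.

R1 (z=59.5): soft=0.71 → w = 0.71
R2 (z=3.0): ¬soft=1−0.71=0.29, minor=0.11, light=0.97; AND[max(0, a+b−1)] → w = 0.00
R3 (z=14.0): rigid=0.96, light=0.97, none=0.14; AND[max(0, a+b−1)] → w = 0.07
Weighted average = (0.71·59.5 + 0.00·3.0 + 0.07·14.0) / (0.71 + 0.00 + 0.07)
  = 43.2250 / 0.7800 = 55.417

55.417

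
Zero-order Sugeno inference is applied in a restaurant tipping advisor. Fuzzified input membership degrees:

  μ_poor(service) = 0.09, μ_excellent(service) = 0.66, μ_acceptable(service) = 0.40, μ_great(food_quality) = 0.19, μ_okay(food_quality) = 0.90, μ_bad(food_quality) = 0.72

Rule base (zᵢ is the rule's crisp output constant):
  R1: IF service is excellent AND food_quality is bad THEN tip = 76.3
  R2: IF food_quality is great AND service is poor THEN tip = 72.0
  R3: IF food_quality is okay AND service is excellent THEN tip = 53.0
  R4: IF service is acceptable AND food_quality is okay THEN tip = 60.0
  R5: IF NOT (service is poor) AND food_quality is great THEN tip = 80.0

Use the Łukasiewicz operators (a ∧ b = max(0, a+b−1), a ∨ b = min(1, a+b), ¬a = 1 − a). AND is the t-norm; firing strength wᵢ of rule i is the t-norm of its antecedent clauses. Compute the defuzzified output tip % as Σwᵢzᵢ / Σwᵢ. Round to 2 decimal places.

R1 (z=76.3): excellent=0.66, bad=0.72; AND[max(0, a+b−1)] → w = 0.38
R2 (z=72.0): great=0.19, poor=0.09; AND[max(0, a+b−1)] → w = 0.00
R3 (z=53.0): okay=0.90, excellent=0.66; AND[max(0, a+b−1)] → w = 0.56
R4 (z=60.0): acceptable=0.40, okay=0.90; AND[max(0, a+b−1)] → w = 0.30
R5 (z=80.0): ¬poor=1−0.09=0.91, great=0.19; AND[max(0, a+b−1)] → w = 0.10
Weighted average = (0.38·76.3 + 0.00·72.0 + 0.56·53.0 + 0.30·60.0 + 0.10·80.0) / (0.38 + 0.00 + 0.56 + 0.30 + 0.10)
  = 84.6740 / 1.3400 = 63.19

63.19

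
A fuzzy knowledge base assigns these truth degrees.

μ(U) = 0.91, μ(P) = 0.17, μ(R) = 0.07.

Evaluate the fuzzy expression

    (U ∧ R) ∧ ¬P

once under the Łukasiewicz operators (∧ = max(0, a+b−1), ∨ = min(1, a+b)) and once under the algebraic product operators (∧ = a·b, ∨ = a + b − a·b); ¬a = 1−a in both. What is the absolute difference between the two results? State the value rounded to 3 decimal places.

0.053

Under Łukasiewicz:
  U ∧ R = max(0, a+b−1) on (0.91, 0.07) = 0.00
  ¬P = 1 − 0.17 = 0.83
  (U ∧ R) ∧ ¬P = max(0, a+b−1) on (0.00, 0.83) = 0.00
  → value = 0.0000
Under algebraic product:
  U ∧ R = a·b on (0.9100, 0.0700) = 0.0637
  ¬P = 1 − 0.1700 = 0.8300
  (U ∧ R) ∧ ¬P = a·b on (0.0637, 0.8300) = 0.0529
  → value = 0.0529
|0.0000 − 0.0529| = 0.053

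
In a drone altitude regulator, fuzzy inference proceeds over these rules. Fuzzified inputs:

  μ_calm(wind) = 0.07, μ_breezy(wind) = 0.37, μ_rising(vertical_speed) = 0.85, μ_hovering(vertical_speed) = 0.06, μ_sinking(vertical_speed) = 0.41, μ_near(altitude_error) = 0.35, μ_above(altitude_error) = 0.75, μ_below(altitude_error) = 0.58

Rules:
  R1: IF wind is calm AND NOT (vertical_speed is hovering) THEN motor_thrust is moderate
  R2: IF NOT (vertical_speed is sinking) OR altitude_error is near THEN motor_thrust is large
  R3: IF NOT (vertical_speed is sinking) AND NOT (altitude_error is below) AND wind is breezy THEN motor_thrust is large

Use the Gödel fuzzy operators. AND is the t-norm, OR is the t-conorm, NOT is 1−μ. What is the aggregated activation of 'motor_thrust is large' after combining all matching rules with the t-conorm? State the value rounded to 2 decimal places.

0.59

R1: calm=0.07, ¬hovering=1−0.06=0.94; AND[min(a, b)] → w = 0.07
R2: ¬sinking=1−0.41=0.59, near=0.35; OR[max(a, b)] → w = 0.59
R3: ¬sinking=1−0.41=0.59, ¬below=1−0.58=0.42, breezy=0.37; AND[min(a, b)] → w = 0.37
Rules with consequent 'large': {R2, R3} → strengths 0.59, 0.37
Aggregate via t-conorm [max(a, b)]: 0.59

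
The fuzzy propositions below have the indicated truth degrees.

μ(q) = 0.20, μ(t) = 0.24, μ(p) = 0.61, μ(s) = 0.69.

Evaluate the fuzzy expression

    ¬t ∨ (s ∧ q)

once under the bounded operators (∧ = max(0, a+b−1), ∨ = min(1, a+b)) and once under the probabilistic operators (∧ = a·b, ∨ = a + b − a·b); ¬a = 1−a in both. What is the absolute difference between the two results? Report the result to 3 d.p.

0.033

Under bounded:
  ¬t = 1 − 0.24 = 0.76
  s ∧ q = max(0, a+b−1) on (0.69, 0.20) = 0.00
  ¬t ∨ (s ∧ q) = min(1, a+b) on (0.76, 0.00) = 0.76
  → value = 0.7600
Under probabilistic:
  ¬t = 1 − 0.2400 = 0.7600
  s ∧ q = a·b on (0.6900, 0.2000) = 0.1380
  ¬t ∨ (s ∧ q) = a + b − a·b on (0.7600, 0.1380) = 0.7931
  → value = 0.7931
|0.7600 − 0.7931| = 0.033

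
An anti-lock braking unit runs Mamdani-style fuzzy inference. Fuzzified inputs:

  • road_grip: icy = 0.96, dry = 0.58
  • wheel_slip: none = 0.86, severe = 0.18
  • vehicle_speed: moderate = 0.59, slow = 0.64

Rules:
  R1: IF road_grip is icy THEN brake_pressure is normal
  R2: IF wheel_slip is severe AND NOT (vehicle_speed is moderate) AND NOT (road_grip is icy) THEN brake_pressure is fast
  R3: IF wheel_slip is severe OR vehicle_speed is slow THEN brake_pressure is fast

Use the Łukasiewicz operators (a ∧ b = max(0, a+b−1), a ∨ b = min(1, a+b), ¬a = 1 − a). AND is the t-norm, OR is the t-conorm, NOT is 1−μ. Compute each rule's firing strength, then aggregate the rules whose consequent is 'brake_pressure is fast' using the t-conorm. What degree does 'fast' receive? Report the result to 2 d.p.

0.82

R1: icy=0.96 → w = 0.96
R2: severe=0.18, ¬moderate=1−0.59=0.41, ¬icy=1−0.96=0.04; AND[max(0, a+b−1)] → w = 0.00
R3: severe=0.18, slow=0.64; OR[min(1, a+b)] → w = 0.82
Rules with consequent 'fast': {R2, R3} → strengths 0.00, 0.82
Aggregate via t-conorm [min(1, a+b)]: 0.82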